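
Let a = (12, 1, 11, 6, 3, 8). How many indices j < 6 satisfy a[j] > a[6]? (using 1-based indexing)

2

The element at index 6 is 8.
Elements before it: 12, 1, 11, 6, 3
Those larger than 8: 12, 11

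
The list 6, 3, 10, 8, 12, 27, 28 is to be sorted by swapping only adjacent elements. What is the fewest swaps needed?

Minimum adjacent swaps = number of inversions (each swap of adjacent out-of-order elements removes one inversion and no swap can remove more).
Count inversions — for each element, later elements that are smaller:
6: 3 → 1
3: none → 0
10: 8 → 1
8: none → 0
12: none → 0
27: none → 0
28: none → 0
Total inversions: 1 + 0 + 1 + 0 + 0 + 0 + 0 = 2

2 swaps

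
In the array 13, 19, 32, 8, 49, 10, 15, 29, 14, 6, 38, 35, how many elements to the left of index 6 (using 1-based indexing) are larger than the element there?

The element at index 6 is 10.
Elements before it: 13, 19, 32, 8, 49
Those larger than 10: 13, 19, 32, 49

4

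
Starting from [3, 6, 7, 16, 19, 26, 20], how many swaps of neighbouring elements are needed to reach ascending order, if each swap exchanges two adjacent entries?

1 swap

Each adjacent swap fixes exactly one inversion, so the minimum swap count equals the number of inversions.
Count inversions — for each element, later elements that are smaller:
3: none → 0
6: none → 0
7: none → 0
16: none → 0
19: none → 0
26: 20 → 1
20: none → 0
Total inversions: 0 + 0 + 0 + 0 + 0 + 1 + 0 = 1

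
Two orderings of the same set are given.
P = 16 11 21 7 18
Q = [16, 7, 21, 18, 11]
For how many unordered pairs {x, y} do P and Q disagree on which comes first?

Assign each item its position (1..5) in the first ordering, then rewrite the second ordering as that position sequence:
positions: 16→1, 11→2, 21→3, 7→4, 18→5
second ordering as positions: [1, 4, 3, 5, 2]
Discordant pairs = inversions in this position sequence.
1: 0
4: 3, 2 → 2
3: 2 → 1
5: 2 → 1
2: 0
Total: 0 + 2 + 1 + 1 + 0 = 4

4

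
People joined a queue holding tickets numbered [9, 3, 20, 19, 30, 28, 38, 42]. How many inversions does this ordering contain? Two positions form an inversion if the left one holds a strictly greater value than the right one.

Element-by-element contributions:
9: 1
3: 0
20: 1
19: 0
30: 1
28: 0
38: 0
42: 0
Sum: 1 + 0 + 1 + 0 + 1 + 0 + 0 + 0 = 3

3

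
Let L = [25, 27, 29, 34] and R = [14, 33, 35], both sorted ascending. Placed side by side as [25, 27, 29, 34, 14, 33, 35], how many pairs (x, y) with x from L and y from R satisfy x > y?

5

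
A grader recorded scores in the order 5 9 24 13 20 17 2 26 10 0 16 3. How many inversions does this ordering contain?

There are 37 out-of-order pairs.

Count, for each position, how many later elements it exceeds:
5: 3
9: 3
24: 8
13: 4
20: 6
17: 5
2: 1
26: 4
10: 2
0: 0
16: 1
3: 0
Sum: 3 + 3 + 8 + 4 + 6 + 5 + 1 + 4 + 2 + 0 + 1 + 0 = 37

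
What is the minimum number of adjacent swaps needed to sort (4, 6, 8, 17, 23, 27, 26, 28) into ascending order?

The minimum number of adjacent swaps to sort an array equals its inversion count, since every such swap removes exactly one inversion.
Count inversions — for each element, later elements that are smaller:
4: none → 0
6: none → 0
8: none → 0
17: none → 0
23: none → 0
27: 26 → 1
26: none → 0
28: none → 0
Total inversions: 0 + 0 + 0 + 0 + 0 + 1 + 0 + 0 = 1

1 swap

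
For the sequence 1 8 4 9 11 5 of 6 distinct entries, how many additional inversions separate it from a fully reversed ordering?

Maximum inversions for 6 distinct elements is C(6, 2) = 6·5/2 = 15.
Current inversions — for each element, count later smaller elements:
1: 0
8: 2
4: 0
9: 1
11: 1
5: 0
Current total: 0 + 2 + 0 + 1 + 1 + 0 = 4
Shortfall: 15 − 4 = 11

11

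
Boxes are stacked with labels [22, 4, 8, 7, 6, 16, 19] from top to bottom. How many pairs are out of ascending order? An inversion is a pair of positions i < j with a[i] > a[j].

Listing every pair i<j with a[i]>a[j] (using 1-based positions):
(1,2): 22 > 4
(1,3): 22 > 8
(1,4): 22 > 7
(1,5): 22 > 6
(1,6): 22 > 16
(1,7): 22 > 19
(3,4): 8 > 7
(3,5): 8 > 6
(4,5): 7 > 6
That's 9 pairs.

9 inversions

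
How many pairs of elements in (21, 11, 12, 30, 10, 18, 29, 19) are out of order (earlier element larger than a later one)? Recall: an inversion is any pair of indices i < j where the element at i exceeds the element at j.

Count, for each position, how many later elements it exceeds:
21: 5
11: 1
12: 1
30: 4
10: 0
18: 0
29: 1
19: 0
Sum: 5 + 1 + 1 + 4 + 0 + 0 + 1 + 0 = 12

12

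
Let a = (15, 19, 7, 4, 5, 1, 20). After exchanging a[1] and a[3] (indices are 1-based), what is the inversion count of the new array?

Positions 1 and 3 hold 15 and 7; after swapping, the array is [7, 19, 15, 4, 5, 1, 20].
Sweep left to right; for each value list the smaller values that follow it:
7: 3
19: 4
15: 3
4: 1
5: 1
1: 0
20: 0
Sum: 3 + 4 + 3 + 1 + 1 + 0 + 0 = 12

12 inversions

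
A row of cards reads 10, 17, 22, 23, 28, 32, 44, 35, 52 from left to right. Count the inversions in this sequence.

Element-by-element contributions:
10: 0
17: 0
22: 0
23: 0
28: 0
32: 0
44: 1
35: 0
52: 0
Sum: 0 + 0 + 0 + 0 + 0 + 0 + 1 + 0 + 0 = 1

1 inversion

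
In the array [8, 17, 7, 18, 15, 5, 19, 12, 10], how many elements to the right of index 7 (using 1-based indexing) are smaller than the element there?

The element at index 7 is 19.
Elements after it: 12, 10
Those smaller than 19: 12, 10

2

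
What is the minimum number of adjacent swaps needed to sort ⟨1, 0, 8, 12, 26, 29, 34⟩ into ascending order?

Swaps: 1

The minimum number of adjacent swaps to sort an array equals its inversion count, since every such swap removes exactly one inversion.
Count inversions — for each element, later elements that are smaller:
1: 0 → 1
0: none → 0
8: none → 0
12: none → 0
26: none → 0
29: none → 0
34: none → 0
Total inversions: 1 + 0 + 0 + 0 + 0 + 0 + 0 = 1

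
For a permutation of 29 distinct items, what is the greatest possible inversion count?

406 inversions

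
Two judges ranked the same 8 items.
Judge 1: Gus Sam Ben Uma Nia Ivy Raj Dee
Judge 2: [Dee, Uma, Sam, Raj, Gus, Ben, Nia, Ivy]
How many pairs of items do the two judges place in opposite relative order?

There are 15 discordant pairs.

Assign each item its position (1..8) in the first ordering, then rewrite the second ordering as that position sequence:
positions: Gus→1, Sam→2, Ben→3, Uma→4, Nia→5, Ivy→6, Raj→7, Dee→8
second ordering as positions: [8, 4, 2, 7, 1, 3, 5, 6]
Discordant pairs = inversions in this position sequence.
8: 4, 2, 7, 1, 3, 5, 6 → 7
4: 2, 1, 3 → 3
2: 1 → 1
7: 1, 3, 5, 6 → 4
1: 0
3: 0
5: 0
6: 0
Total: 7 + 3 + 1 + 4 + 0 + 0 + 0 + 0 = 15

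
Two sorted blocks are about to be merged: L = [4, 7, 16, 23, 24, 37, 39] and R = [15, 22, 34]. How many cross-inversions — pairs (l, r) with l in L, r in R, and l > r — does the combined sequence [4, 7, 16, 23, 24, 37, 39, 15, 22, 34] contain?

There are 11 split inversions.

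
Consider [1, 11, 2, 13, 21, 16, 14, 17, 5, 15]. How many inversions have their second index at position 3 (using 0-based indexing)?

The element at index 3 is 13.
Elements before it: 1, 11, 2
None of them are larger than 13.

0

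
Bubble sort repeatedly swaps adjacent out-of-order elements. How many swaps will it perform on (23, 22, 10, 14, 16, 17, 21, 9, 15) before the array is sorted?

Minimum adjacent swaps = number of inversions (each swap of adjacent out-of-order elements removes one inversion and no swap can remove more).
Count inversions — for each element, later elements that are smaller:
23: 22, 10, 14, 16, 17, 21, 9, 15 → 8
22: 10, 14, 16, 17, 21, 9, 15 → 7
10: 9 → 1
14: 9 → 1
16: 9, 15 → 2
17: 9, 15 → 2
21: 9, 15 → 2
9: none → 0
15: none → 0
Total inversions: 8 + 7 + 1 + 1 + 2 + 2 + 2 + 0 + 0 = 23

23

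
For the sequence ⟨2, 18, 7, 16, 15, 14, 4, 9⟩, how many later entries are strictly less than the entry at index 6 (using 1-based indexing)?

2

The element at index 6 is 14.
Elements after it: 4, 9
Those smaller than 14: 4, 9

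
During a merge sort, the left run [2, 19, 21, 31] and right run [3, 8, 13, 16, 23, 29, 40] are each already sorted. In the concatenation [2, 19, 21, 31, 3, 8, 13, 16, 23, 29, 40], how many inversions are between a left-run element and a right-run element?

14

Take each right-half value and tally the left-half values above it:
r = 3: 19, 21, 31 → 3
r = 8: 19, 21, 31 → 3
r = 13: 19, 21, 31 → 3
r = 16: 19, 21, 31 → 3
r = 23: 31 → 1
r = 29: 31 → 1
r = 40: none → 0
Cross-inversions: 3 + 3 + 3 + 3 + 1 + 1 + 0 = 14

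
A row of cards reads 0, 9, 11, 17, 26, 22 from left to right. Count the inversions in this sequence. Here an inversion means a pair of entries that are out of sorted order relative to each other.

1 out-of-order pair

Listing every pair i<j with a[i]>a[j] (using 0-based positions):
(4,5): 26 > 22
That's 1 pair.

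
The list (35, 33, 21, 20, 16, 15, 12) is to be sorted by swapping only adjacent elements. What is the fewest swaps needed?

21 swaps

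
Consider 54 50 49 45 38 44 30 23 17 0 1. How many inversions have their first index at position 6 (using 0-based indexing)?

4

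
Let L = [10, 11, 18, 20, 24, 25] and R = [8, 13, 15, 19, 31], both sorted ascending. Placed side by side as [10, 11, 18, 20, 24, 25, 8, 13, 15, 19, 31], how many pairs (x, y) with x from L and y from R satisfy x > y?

17

Take each right-half value and tally the left-half values above it:
r = 8: 10, 11, 18, 20, 24, 25 → 6
r = 13: 18, 20, 24, 25 → 4
r = 15: 18, 20, 24, 25 → 4
r = 19: 20, 24, 25 → 3
r = 31: none → 0
Cross-inversions: 6 + 4 + 4 + 3 + 0 = 17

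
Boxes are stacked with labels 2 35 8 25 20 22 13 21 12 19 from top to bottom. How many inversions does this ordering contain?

Sweep left to right; for each value list the smaller values that follow it:
2 → none → 0
35 → 8, 25, 20, 22, 13, 21, 12, 19 → 8
8 → none → 0
25 → 20, 22, 13, 21, 12, 19 → 6
20 → 13, 12, 19 → 3
22 → 13, 21, 12, 19 → 4
13 → 12 → 1
21 → 12, 19 → 2
12 → none → 0
19 → none → 0
Sum: 0 + 8 + 0 + 6 + 3 + 4 + 1 + 2 + 0 + 0 = 24

24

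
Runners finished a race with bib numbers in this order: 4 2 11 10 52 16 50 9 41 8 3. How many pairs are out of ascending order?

27 out-of-order pairs

Sweep left to right; for each value list the smaller values that follow it:
4 → 2, 3 → 2
2 → none → 0
11 → 10, 9, 8, 3 → 4
10 → 9, 8, 3 → 3
52 → 16, 50, 9, 41, 8, 3 → 6
16 → 9, 8, 3 → 3
50 → 9, 41, 8, 3 → 4
9 → 8, 3 → 2
41 → 8, 3 → 2
8 → 3 → 1
3 → none → 0
Sum: 2 + 0 + 4 + 3 + 6 + 3 + 4 + 2 + 2 + 1 + 0 = 27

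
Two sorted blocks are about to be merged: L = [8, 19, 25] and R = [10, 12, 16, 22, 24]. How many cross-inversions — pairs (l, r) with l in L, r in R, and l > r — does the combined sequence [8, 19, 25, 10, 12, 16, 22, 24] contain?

8 cross-inversions

Take each right-half value and tally the left-half values above it:
r = 10: 19, 25 → 2
r = 12: 19, 25 → 2
r = 16: 19, 25 → 2
r = 22: 25 → 1
r = 24: 25 → 1
Cross-inversions: 2 + 2 + 2 + 1 + 1 = 8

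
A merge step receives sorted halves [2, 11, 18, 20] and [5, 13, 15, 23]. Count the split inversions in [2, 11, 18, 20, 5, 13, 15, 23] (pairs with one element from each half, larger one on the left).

Cross-inversions: 7

Take each right-half value and tally the left-half values above it:
r = 5: 11, 18, 20 → 3
r = 13: 18, 20 → 2
r = 15: 18, 20 → 2
r = 23: none → 0
Cross-inversions: 3 + 2 + 2 + 0 = 7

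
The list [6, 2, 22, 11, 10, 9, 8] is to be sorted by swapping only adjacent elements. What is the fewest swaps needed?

Each adjacent swap fixes exactly one inversion, so the minimum swap count equals the number of inversions.
Count inversions — for each element, later elements that are smaller:
6: 2 → 1
2: none → 0
22: 11, 10, 9, 8 → 4
11: 10, 9, 8 → 3
10: 9, 8 → 2
9: 8 → 1
8: none → 0
Total inversions: 1 + 0 + 4 + 3 + 2 + 1 + 0 = 11

11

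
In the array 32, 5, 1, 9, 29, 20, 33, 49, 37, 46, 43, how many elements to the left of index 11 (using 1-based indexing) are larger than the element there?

The element at index 11 is 43.
Elements before it: 32, 5, 1, 9, 29, 20, 33, 49, 37, 46
Those larger than 43: 49, 46

2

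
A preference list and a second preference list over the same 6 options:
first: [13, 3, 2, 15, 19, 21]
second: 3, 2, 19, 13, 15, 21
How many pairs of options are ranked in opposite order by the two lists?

Pairs: 4

Assign each item its position (1..6) in the first ordering, then rewrite the second ordering as that position sequence:
positions: 13→1, 3→2, 2→3, 15→4, 19→5, 21→6
second ordering as positions: [2, 3, 5, 1, 4, 6]
Discordant pairs = inversions in this position sequence.
2: 1 → 1
3: 1 → 1
5: 1, 4 → 2
1: 0
4: 0
6: 0
Total: 1 + 1 + 2 + 0 + 0 + 0 = 4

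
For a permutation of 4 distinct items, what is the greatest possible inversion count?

6

A reversed (strictly descending) arrangement makes every pair an inversion, giving C(4, 2) inversions.
C(4, 2) = 4·3/2 = 6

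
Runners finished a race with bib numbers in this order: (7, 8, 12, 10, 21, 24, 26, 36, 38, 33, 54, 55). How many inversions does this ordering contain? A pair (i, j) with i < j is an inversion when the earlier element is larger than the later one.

Element-by-element contributions:
7: 0
8: 0
12: 1
10: 0
21: 0
24: 0
26: 0
36: 1
38: 1
33: 0
54: 0
55: 0
Sum: 0 + 0 + 1 + 0 + 0 + 0 + 0 + 1 + 1 + 0 + 0 + 0 = 3

3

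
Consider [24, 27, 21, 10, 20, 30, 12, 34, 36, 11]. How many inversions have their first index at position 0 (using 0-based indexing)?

5

The element at index 0 is 24.
Elements after it: 27, 21, 10, 20, 30, 12, 34, 36, 11
Those smaller than 24: 21, 10, 20, 12, 11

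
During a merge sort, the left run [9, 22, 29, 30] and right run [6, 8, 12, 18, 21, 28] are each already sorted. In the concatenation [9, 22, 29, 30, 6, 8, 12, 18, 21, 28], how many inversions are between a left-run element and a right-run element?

19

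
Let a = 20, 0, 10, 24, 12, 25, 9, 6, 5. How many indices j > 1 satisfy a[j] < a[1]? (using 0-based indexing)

0

The element at index 1 is 0.
Elements after it: 10, 24, 12, 25, 9, 6, 5
None of them are smaller than 0.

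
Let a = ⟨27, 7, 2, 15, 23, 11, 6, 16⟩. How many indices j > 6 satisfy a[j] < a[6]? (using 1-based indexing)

The element at index 6 is 11.
Elements after it: 6, 16
Those smaller than 11: 6

1 such element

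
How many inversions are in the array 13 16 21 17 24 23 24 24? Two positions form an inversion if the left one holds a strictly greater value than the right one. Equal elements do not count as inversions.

2

For each element, count later entries that are smaller:
13 → none → 0
16 → none → 0
21 → 17 → 1
17 → none → 0
24 → 23 → 1
23 → none → 0
24 → none → 0
24 → none → 0
Sum: 0 + 0 + 1 + 0 + 1 + 0 + 0 + 0 = 2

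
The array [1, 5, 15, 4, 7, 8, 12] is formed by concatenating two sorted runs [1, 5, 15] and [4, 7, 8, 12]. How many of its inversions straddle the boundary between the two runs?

5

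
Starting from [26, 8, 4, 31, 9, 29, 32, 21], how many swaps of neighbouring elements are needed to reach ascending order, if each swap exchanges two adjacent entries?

10 adjacent swaps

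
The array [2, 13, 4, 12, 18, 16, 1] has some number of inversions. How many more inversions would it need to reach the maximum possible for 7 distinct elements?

Maximum inversions for 7 distinct elements is C(7, 2) = 7·6/2 = 21.
Current inversions — for each element, count later smaller elements:
2: 1
13: 3
4: 1
12: 1
18: 2
16: 1
1: 0
Current total: 1 + 3 + 1 + 1 + 2 + 1 + 0 = 9
Shortfall: 21 − 9 = 12

12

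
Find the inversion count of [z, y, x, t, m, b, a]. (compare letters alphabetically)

21 inversions

For each element, count later entries that are smaller:
z: 6
y: 5
x: 4
t: 3
m: 2
b: 1
a: 0
Sum: 6 + 5 + 4 + 3 + 2 + 1 + 0 = 21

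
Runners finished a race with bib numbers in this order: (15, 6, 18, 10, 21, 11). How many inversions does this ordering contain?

6 out-of-order pairs

Out-of-order index pairs (1-indexed):
(1,2): 15 > 6
(1,4): 15 > 10
(1,6): 15 > 11
(3,4): 18 > 10
(3,6): 18 > 11
(5,6): 21 > 11
That's 6 pairs.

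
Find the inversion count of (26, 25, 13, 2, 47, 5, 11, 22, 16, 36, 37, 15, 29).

Sweep left to right; for each value list the smaller values that follow it:
26 → 25, 13, 2, 5, 11, 22, 16, 15 → 8
25 → 13, 2, 5, 11, 22, 16, 15 → 7
13 → 2, 5, 11 → 3
2 → none → 0
47 → 5, 11, 22, 16, 36, 37, 15, 29 → 8
5 → none → 0
11 → none → 0
22 → 16, 15 → 2
16 → 15 → 1
36 → 15, 29 → 2
37 → 15, 29 → 2
15 → none → 0
29 → none → 0
Sum: 8 + 7 + 3 + 0 + 8 + 0 + 0 + 2 + 1 + 2 + 2 + 0 + 0 = 33

33 inversions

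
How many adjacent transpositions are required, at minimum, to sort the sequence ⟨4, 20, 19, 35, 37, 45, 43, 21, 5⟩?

The minimum number of adjacent swaps to sort an array equals its inversion count, since every such swap removes exactly one inversion.
Count inversions — for each element, later elements that are smaller:
4: none → 0
20: 19, 5 → 2
19: 5 → 1
35: 21, 5 → 2
37: 21, 5 → 2
45: 43, 21, 5 → 3
43: 21, 5 → 2
21: 5 → 1
5: none → 0
Total inversions: 0 + 2 + 1 + 2 + 2 + 3 + 2 + 1 + 0 = 13

13 swaps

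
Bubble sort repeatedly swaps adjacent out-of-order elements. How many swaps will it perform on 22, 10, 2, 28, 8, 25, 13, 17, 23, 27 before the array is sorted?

16 adjacent swaps

The minimum number of adjacent swaps to sort an array equals its inversion count, since every such swap removes exactly one inversion.
Count inversions — for each element, later elements that are smaller:
22: 10, 2, 8, 13, 17 → 5
10: 2, 8 → 2
2: none → 0
28: 8, 25, 13, 17, 23, 27 → 6
8: none → 0
25: 13, 17, 23 → 3
13: none → 0
17: none → 0
23: none → 0
27: none → 0
Total inversions: 5 + 2 + 0 + 6 + 0 + 3 + 0 + 0 + 0 + 0 = 16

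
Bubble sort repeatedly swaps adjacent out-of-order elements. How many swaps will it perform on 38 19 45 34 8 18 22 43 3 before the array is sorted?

23

Minimum adjacent swaps = number of inversions (each swap of adjacent out-of-order elements removes one inversion and no swap can remove more).
Count inversions — for each element, later elements that are smaller:
38: 19, 34, 8, 18, 22, 3 → 6
19: 8, 18, 3 → 3
45: 34, 8, 18, 22, 43, 3 → 6
34: 8, 18, 22, 3 → 4
8: 3 → 1
18: 3 → 1
22: 3 → 1
43: 3 → 1
3: none → 0
Total inversions: 6 + 3 + 6 + 4 + 1 + 1 + 1 + 1 + 0 = 23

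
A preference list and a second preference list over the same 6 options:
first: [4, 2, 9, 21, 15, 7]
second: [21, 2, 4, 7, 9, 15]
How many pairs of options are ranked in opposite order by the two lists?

6 pairs

Assign each item its position (1..6) in the first ordering, then rewrite the second ordering as that position sequence:
positions: 4→1, 2→2, 9→3, 21→4, 15→5, 7→6
second ordering as positions: [4, 2, 1, 6, 3, 5]
Discordant pairs = inversions in this position sequence.
4: 2, 1, 3 → 3
2: 1 → 1
1: 0
6: 3, 5 → 2
3: 0
5: 0
Total: 3 + 1 + 0 + 2 + 0 + 0 = 6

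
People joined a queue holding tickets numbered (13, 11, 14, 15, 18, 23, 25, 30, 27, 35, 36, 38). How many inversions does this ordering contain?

2

Count, for each position, how many later elements it exceeds:
13: 1
11: 0
14: 0
15: 0
18: 0
23: 0
25: 0
30: 1
27: 0
35: 0
36: 0
38: 0
Sum: 1 + 0 + 0 + 0 + 0 + 0 + 0 + 1 + 0 + 0 + 0 + 0 = 2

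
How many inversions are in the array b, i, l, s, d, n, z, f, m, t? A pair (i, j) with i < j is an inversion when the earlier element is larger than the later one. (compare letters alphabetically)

Out-of-order pairs: 13

Count, for each position, how many later elements it exceeds:
b → none → 0
i → d, f → 2
l → d, f → 2
s → d, n, f, m → 4
d → none → 0
n → f, m → 2
z → f, m, t → 3
f → none → 0
m → none → 0
t → none → 0
Sum: 0 + 2 + 2 + 4 + 0 + 2 + 3 + 0 + 0 + 0 = 13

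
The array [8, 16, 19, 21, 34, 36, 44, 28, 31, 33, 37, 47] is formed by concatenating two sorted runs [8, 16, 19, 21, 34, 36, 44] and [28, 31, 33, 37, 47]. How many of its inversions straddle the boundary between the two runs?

Take each right-half value and tally the left-half values above it:
r = 28: 34, 36, 44 → 3
r = 31: 34, 36, 44 → 3
r = 33: 34, 36, 44 → 3
r = 37: 44 → 1
r = 47: none → 0
Cross-inversions: 3 + 3 + 3 + 1 + 0 = 10

10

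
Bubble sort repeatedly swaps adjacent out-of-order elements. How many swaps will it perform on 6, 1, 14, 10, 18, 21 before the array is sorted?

2

Each adjacent swap fixes exactly one inversion, so the minimum swap count equals the number of inversions.
Count inversions — for each element, later elements that are smaller:
6: 1 → 1
1: none → 0
14: 10 → 1
10: none → 0
18: none → 0
21: none → 0
Total inversions: 1 + 0 + 1 + 0 + 0 + 0 = 2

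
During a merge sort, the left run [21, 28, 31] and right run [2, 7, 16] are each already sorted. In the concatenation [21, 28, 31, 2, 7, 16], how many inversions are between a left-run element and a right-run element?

Cross-inversions: 9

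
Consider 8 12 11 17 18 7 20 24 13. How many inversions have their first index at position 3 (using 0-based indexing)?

The element at index 3 is 17.
Elements after it: 18, 7, 20, 24, 13
Those smaller than 17: 7, 13

2 such elements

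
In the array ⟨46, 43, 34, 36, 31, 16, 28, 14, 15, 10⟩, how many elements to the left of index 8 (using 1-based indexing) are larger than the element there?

7 such elements

The element at index 8 is 14.
Elements before it: 46, 43, 34, 36, 31, 16, 28
Those larger than 14: 46, 43, 34, 36, 31, 16, 28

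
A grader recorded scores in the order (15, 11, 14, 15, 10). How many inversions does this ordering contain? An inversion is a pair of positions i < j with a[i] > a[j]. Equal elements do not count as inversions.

6 out-of-order pairs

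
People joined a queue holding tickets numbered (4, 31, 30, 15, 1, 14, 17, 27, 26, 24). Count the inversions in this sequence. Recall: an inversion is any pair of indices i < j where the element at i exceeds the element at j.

Sweep left to right; for each value list the smaller values that follow it:
4 → 1 → 1
31 → 30, 15, 1, 14, 17, 27, 26, 24 → 8
30 → 15, 1, 14, 17, 27, 26, 24 → 7
15 → 1, 14 → 2
1 → none → 0
14 → none → 0
17 → none → 0
27 → 26, 24 → 2
26 → 24 → 1
24 → none → 0
Sum: 1 + 8 + 7 + 2 + 0 + 0 + 0 + 2 + 1 + 0 = 21

21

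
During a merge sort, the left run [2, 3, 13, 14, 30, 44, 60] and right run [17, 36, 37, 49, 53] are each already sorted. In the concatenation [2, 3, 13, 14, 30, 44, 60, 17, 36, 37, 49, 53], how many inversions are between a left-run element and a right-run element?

Cross-inversions: 9

Count, for every r in R, how many entries of L exceed r:
r = 17: 30, 44, 60 → 3
r = 36: 44, 60 → 2
r = 37: 44, 60 → 2
r = 49: 60 → 1
r = 53: 60 → 1
Cross-inversions: 3 + 2 + 2 + 1 + 1 = 9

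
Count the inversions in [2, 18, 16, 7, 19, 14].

Count, for each position, how many later elements it exceeds:
2: 0
18: 3
16: 2
7: 0
19: 1
14: 0
Sum: 0 + 3 + 2 + 0 + 1 + 0 = 6

6 inversions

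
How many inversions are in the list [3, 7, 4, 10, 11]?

Element-by-element contributions:
3 → none → 0
7 → 4 → 1
4 → none → 0
10 → none → 0
11 → none → 0
Sum: 0 + 1 + 0 + 0 + 0 = 1

1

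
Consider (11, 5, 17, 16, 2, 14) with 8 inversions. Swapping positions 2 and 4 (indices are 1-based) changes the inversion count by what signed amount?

+1

Positions 2 and 4 hold 5 and 16; after swapping, the array is [11, 16, 17, 5, 2, 14].
Element-by-element contributions:
11 → 5, 2 → 2
16 → 5, 2, 14 → 3
17 → 5, 2, 14 → 3
5 → 2 → 1
2 → none → 0
14 → none → 0
Sum: 2 + 3 + 3 + 1 + 0 + 0 = 9
Change: 9 − 8 = +1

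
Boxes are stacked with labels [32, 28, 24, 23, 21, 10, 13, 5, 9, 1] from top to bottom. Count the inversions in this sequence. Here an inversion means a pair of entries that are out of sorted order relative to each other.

43

Count, for each position, how many later elements it exceeds:
32 → 28, 24, 23, 21, 10, 13, 5, 9, 1 → 9
28 → 24, 23, 21, 10, 13, 5, 9, 1 → 8
24 → 23, 21, 10, 13, 5, 9, 1 → 7
23 → 21, 10, 13, 5, 9, 1 → 6
21 → 10, 13, 5, 9, 1 → 5
10 → 5, 9, 1 → 3
13 → 5, 9, 1 → 3
5 → 1 → 1
9 → 1 → 1
1 → none → 0
Sum: 9 + 8 + 7 + 6 + 5 + 3 + 3 + 1 + 1 + 0 = 43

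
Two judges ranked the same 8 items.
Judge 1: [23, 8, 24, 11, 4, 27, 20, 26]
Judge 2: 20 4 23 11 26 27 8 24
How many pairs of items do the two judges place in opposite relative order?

Assign each item its position (1..8) in the first ordering, then rewrite the second ordering as that position sequence:
positions: 23→1, 8→2, 24→3, 11→4, 4→5, 27→6, 20→7, 26→8
second ordering as positions: [7, 5, 1, 4, 8, 6, 2, 3]
Discordant pairs = inversions in this position sequence.
7: 5, 1, 4, 6, 2, 3 → 6
5: 1, 4, 2, 3 → 4
1: 0
4: 2, 3 → 2
8: 6, 2, 3 → 3
6: 2, 3 → 2
2: 0
3: 0
Total: 6 + 4 + 0 + 2 + 3 + 2 + 0 + 0 = 17

17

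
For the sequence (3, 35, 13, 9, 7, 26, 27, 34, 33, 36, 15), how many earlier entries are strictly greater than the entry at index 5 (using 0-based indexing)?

1 such element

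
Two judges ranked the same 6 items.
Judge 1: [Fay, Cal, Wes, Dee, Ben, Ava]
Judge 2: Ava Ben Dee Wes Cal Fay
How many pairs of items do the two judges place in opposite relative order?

15

Assign each item its position (1..6) in the first ordering, then rewrite the second ordering as that position sequence:
positions: Fay→1, Cal→2, Wes→3, Dee→4, Ben→5, Ava→6
second ordering as positions: [6, 5, 4, 3, 2, 1]
Discordant pairs = inversions in this position sequence.
6: 5, 4, 3, 2, 1 → 5
5: 4, 3, 2, 1 → 4
4: 3, 2, 1 → 3
3: 2, 1 → 2
2: 1 → 1
1: 0
Total: 5 + 4 + 3 + 2 + 1 + 0 = 15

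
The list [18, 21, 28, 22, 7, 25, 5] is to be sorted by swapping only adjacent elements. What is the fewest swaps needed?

Adjacent swaps: 12

The minimum number of adjacent swaps to sort an array equals its inversion count, since every such swap removes exactly one inversion.
Count inversions — for each element, later elements that are smaller:
18: 7, 5 → 2
21: 7, 5 → 2
28: 22, 7, 25, 5 → 4
22: 7, 5 → 2
7: 5 → 1
25: 5 → 1
5: none → 0
Total inversions: 2 + 2 + 4 + 2 + 1 + 1 + 0 = 12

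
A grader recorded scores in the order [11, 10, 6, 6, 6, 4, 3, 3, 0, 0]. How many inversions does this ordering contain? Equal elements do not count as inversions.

There are 40 out-of-order pairs.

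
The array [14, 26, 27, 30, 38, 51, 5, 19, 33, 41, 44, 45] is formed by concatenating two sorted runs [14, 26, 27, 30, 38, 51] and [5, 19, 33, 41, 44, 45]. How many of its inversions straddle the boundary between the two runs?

Take each right-half value and tally the left-half values above it:
r = 5: 14, 26, 27, 30, 38, 51 → 6
r = 19: 26, 27, 30, 38, 51 → 5
r = 33: 38, 51 → 2
r = 41: 51 → 1
r = 44: 51 → 1
r = 45: 51 → 1
Cross-inversions: 6 + 5 + 2 + 1 + 1 + 1 = 16

16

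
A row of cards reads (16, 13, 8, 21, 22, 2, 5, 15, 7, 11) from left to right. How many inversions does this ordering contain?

Count, for each position, how many later elements it exceeds:
16 → 13, 8, 2, 5, 15, 7, 11 → 7
13 → 8, 2, 5, 7, 11 → 5
8 → 2, 5, 7 → 3
21 → 2, 5, 15, 7, 11 → 5
22 → 2, 5, 15, 7, 11 → 5
2 → none → 0
5 → none → 0
15 → 7, 11 → 2
7 → none → 0
11 → none → 0
Sum: 7 + 5 + 3 + 5 + 5 + 0 + 0 + 2 + 0 + 0 = 27

27 inversions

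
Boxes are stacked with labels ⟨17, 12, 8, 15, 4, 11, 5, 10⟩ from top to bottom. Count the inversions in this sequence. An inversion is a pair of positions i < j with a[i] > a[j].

Element-by-element contributions:
17 → 12, 8, 15, 4, 11, 5, 10 → 7
12 → 8, 4, 11, 5, 10 → 5
8 → 4, 5 → 2
15 → 4, 11, 5, 10 → 4
4 → none → 0
11 → 5, 10 → 2
5 → none → 0
10 → none → 0
Sum: 7 + 5 + 2 + 4 + 0 + 2 + 0 + 0 = 20

Out-of-order pairs: 20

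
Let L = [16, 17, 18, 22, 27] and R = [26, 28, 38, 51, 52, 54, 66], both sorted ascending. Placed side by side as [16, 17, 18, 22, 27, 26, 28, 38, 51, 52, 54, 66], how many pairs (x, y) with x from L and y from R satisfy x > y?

There is 1 split inversion.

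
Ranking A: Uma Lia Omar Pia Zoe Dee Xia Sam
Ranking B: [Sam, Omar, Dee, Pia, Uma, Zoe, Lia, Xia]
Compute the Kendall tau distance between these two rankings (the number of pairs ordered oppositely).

16 discordant pairs

Assign each item its position (1..8) in the first ordering, then rewrite the second ordering as that position sequence:
positions: Uma→1, Lia→2, Omar→3, Pia→4, Zoe→5, Dee→6, Xia→7, Sam→8
second ordering as positions: [8, 3, 6, 4, 1, 5, 2, 7]
Discordant pairs = inversions in this position sequence.
8: 3, 6, 4, 1, 5, 2, 7 → 7
3: 1, 2 → 2
6: 4, 1, 5, 2 → 4
4: 1, 2 → 2
1: 0
5: 2 → 1
2: 0
7: 0
Total: 7 + 2 + 4 + 2 + 0 + 1 + 0 + 0 = 16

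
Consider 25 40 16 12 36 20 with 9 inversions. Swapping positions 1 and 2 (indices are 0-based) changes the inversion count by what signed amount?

Positions 1 and 2 hold 40 and 16; after swapping, the array is [25, 16, 40, 12, 36, 20].
Element-by-element contributions:
25: 3
16: 1
40: 3
12: 0
36: 1
20: 0
Sum: 3 + 1 + 3 + 0 + 1 + 0 = 8
Change: 8 − 9 = -1

-1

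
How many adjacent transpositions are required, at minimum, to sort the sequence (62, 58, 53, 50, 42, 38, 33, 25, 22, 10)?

Swaps: 45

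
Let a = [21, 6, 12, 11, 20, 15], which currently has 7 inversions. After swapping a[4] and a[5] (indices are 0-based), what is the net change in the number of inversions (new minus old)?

-1

Positions 4 and 5 hold 20 and 15; after swapping, the array is [21, 6, 12, 11, 15, 20].
Count, for each position, how many later elements it exceeds:
21: 5
6: 0
12: 1
11: 0
15: 0
20: 0
Sum: 5 + 0 + 1 + 0 + 0 + 0 = 6
Change: 6 − 7 = -1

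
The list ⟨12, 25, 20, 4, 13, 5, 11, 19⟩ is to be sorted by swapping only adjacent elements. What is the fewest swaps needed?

Each adjacent swap fixes exactly one inversion, so the minimum swap count equals the number of inversions.
Count inversions — for each element, later elements that are smaller:
12: 4, 5, 11 → 3
25: 20, 4, 13, 5, 11, 19 → 6
20: 4, 13, 5, 11, 19 → 5
4: none → 0
13: 5, 11 → 2
5: none → 0
11: none → 0
19: none → 0
Total inversions: 3 + 6 + 5 + 0 + 2 + 0 + 0 + 0 = 16

16 swaps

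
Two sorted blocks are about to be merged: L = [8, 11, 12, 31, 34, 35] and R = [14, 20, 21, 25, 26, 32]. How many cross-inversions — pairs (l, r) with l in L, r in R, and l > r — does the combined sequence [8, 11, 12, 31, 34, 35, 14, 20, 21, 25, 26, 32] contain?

Take each right-half value and tally the left-half values above it:
r = 14: 31, 34, 35 → 3
r = 20: 31, 34, 35 → 3
r = 21: 31, 34, 35 → 3
r = 25: 31, 34, 35 → 3
r = 26: 31, 34, 35 → 3
r = 32: 34, 35 → 2
Cross-inversions: 3 + 3 + 3 + 3 + 3 + 2 = 17

17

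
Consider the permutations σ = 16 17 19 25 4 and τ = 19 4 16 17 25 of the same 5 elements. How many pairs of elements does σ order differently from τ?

5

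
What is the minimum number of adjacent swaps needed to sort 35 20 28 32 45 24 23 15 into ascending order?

Each adjacent swap fixes exactly one inversion, so the minimum swap count equals the number of inversions.
Count inversions — for each element, later elements that are smaller:
35: 20, 28, 32, 24, 23, 15 → 6
20: 15 → 1
28: 24, 23, 15 → 3
32: 24, 23, 15 → 3
45: 24, 23, 15 → 3
24: 23, 15 → 2
23: 15 → 1
15: none → 0
Total inversions: 6 + 1 + 3 + 3 + 3 + 2 + 1 + 0 = 19

There are 19 adjacent swaps.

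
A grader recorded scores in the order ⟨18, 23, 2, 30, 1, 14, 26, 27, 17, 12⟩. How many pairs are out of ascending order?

Count, for each position, how many later elements it exceeds:
18 → 2, 1, 14, 17, 12 → 5
23 → 2, 1, 14, 17, 12 → 5
2 → 1 → 1
30 → 1, 14, 26, 27, 17, 12 → 6
1 → none → 0
14 → 12 → 1
26 → 17, 12 → 2
27 → 17, 12 → 2
17 → 12 → 1
12 → none → 0
Sum: 5 + 5 + 1 + 6 + 0 + 1 + 2 + 2 + 1 + 0 = 23

23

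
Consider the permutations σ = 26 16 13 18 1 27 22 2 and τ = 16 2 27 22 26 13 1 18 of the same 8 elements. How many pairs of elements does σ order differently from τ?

There are 16 discordant pairs.

Assign each item its position (1..8) in the first ordering, then rewrite the second ordering as that position sequence:
positions: 26→1, 16→2, 13→3, 18→4, 1→5, 27→6, 22→7, 2→8
second ordering as positions: [2, 8, 6, 7, 1, 3, 5, 4]
Discordant pairs = inversions in this position sequence.
2: 1 → 1
8: 6, 7, 1, 3, 5, 4 → 6
6: 1, 3, 5, 4 → 4
7: 1, 3, 5, 4 → 4
1: 0
3: 0
5: 4 → 1
4: 0
Total: 1 + 6 + 4 + 4 + 0 + 0 + 1 + 0 = 16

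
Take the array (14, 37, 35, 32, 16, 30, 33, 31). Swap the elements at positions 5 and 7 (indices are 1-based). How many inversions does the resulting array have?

18 inversions

Positions 5 and 7 hold 16 and 33; after swapping, the array is [14, 37, 35, 32, 33, 30, 16, 31].
Sweep left to right; for each value list the smaller values that follow it:
14 → none → 0
37 → 35, 32, 33, 30, 16, 31 → 6
35 → 32, 33, 30, 16, 31 → 5
32 → 30, 16, 31 → 3
33 → 30, 16, 31 → 3
30 → 16 → 1
16 → none → 0
31 → none → 0
Sum: 0 + 6 + 5 + 3 + 3 + 1 + 0 + 0 = 18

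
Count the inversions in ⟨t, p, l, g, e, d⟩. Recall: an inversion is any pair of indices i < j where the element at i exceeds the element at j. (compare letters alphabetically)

Element-by-element contributions:
t → p, l, g, e, d → 5
p → l, g, e, d → 4
l → g, e, d → 3
g → e, d → 2
e → d → 1
d → none → 0
Sum: 5 + 4 + 3 + 2 + 1 + 0 = 15

15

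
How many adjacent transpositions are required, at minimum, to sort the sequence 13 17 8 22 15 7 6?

15 swaps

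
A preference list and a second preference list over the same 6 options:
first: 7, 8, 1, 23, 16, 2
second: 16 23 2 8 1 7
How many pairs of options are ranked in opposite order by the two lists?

12

Assign each item its position (1..6) in the first ordering, then rewrite the second ordering as that position sequence:
positions: 7→1, 8→2, 1→3, 23→4, 16→5, 2→6
second ordering as positions: [5, 4, 6, 2, 3, 1]
Discordant pairs = inversions in this position sequence.
5: 4, 2, 3, 1 → 4
4: 2, 3, 1 → 3
6: 2, 3, 1 → 3
2: 1 → 1
3: 1 → 1
1: 0
Total: 4 + 3 + 3 + 1 + 1 + 0 = 12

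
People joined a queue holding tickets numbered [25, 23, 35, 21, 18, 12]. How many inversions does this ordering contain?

There are 13 inversions.

Count, for each position, how many later elements it exceeds:
25 → 23, 21, 18, 12 → 4
23 → 21, 18, 12 → 3
35 → 21, 18, 12 → 3
21 → 18, 12 → 2
18 → 12 → 1
12 → none → 0
Sum: 4 + 3 + 3 + 2 + 1 + 0 = 13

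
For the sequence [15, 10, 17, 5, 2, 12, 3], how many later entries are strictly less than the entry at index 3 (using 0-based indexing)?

2 such elements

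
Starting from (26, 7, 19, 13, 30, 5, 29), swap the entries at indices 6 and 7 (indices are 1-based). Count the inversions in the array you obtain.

11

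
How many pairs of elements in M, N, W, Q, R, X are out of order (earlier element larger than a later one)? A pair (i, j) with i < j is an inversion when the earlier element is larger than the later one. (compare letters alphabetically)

Listing every pair i<j with a[i]>a[j] (using 0-based positions):
(2,3): W > Q
(2,4): W > R
That's 2 pairs.

2 out-of-order pairs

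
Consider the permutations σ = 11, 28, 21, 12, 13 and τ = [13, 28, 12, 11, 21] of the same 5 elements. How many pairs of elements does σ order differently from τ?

7 discordant pairs

Assign each item its position (1..5) in the first ordering, then rewrite the second ordering as that position sequence:
positions: 11→1, 28→2, 21→3, 12→4, 13→5
second ordering as positions: [5, 2, 4, 1, 3]
Discordant pairs = inversions in this position sequence.
5: 2, 4, 1, 3 → 4
2: 1 → 1
4: 1, 3 → 2
1: 0
3: 0
Total: 4 + 1 + 2 + 0 + 0 = 7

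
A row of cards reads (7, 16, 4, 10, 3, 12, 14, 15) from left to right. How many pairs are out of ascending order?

10

Element-by-element contributions:
7 → 4, 3 → 2
16 → 4, 10, 3, 12, 14, 15 → 6
4 → 3 → 1
10 → 3 → 1
3 → none → 0
12 → none → 0
14 → none → 0
15 → none → 0
Sum: 2 + 6 + 1 + 1 + 0 + 0 + 0 + 0 = 10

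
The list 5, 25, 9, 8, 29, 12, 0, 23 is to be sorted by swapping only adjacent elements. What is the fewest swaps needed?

The minimum number of adjacent swaps to sort an array equals its inversion count, since every such swap removes exactly one inversion.
Count inversions — for each element, later elements that are smaller:
5: 0 → 1
25: 9, 8, 12, 0, 23 → 5
9: 8, 0 → 2
8: 0 → 1
29: 12, 0, 23 → 3
12: 0 → 1
0: none → 0
23: none → 0
Total inversions: 1 + 5 + 2 + 1 + 3 + 1 + 0 + 0 = 13

13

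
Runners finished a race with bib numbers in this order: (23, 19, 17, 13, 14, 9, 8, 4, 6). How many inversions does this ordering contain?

For each element, count later entries that are smaller:
23: 8
19: 7
17: 6
13: 4
14: 4
9: 3
8: 2
4: 0
6: 0
Sum: 8 + 7 + 6 + 4 + 4 + 3 + 2 + 0 + 0 = 34

34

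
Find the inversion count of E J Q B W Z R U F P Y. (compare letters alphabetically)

For each element, count later entries that are smaller:
E → B → 1
J → B, F → 2
Q → B, F, P → 3
B → none → 0
W → R, U, F, P → 4
Z → R, U, F, P, Y → 5
R → F, P → 2
U → F, P → 2
F → none → 0
P → none → 0
Y → none → 0
Sum: 1 + 2 + 3 + 0 + 4 + 5 + 2 + 2 + 0 + 0 + 0 = 19

19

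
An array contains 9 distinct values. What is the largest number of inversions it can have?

A reversed (strictly descending) arrangement makes every pair an inversion, giving C(9, 2) inversions.
C(9, 2) = 9·8/2 = 36

36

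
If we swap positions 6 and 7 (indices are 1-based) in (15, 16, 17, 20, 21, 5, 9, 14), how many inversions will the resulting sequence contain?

16 inversions

Positions 6 and 7 hold 5 and 9; after swapping, the array is [15, 16, 17, 20, 21, 9, 5, 14].
Count, for each position, how many later elements it exceeds:
15 → 9, 5, 14 → 3
16 → 9, 5, 14 → 3
17 → 9, 5, 14 → 3
20 → 9, 5, 14 → 3
21 → 9, 5, 14 → 3
9 → 5 → 1
5 → none → 0
14 → none → 0
Sum: 3 + 3 + 3 + 3 + 3 + 1 + 0 + 0 = 16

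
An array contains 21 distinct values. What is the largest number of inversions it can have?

210 inversions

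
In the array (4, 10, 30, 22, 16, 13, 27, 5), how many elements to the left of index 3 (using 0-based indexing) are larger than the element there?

1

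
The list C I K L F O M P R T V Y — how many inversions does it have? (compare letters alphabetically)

4 inversions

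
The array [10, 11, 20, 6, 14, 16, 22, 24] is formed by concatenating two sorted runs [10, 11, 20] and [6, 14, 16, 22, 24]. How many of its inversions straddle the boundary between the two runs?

5 cross-inversions

Take each right-half value and tally the left-half values above it:
r = 6: 10, 11, 20 → 3
r = 14: 20 → 1
r = 16: 20 → 1
r = 22: none → 0
r = 24: none → 0
Cross-inversions: 3 + 1 + 1 + 0 + 0 = 5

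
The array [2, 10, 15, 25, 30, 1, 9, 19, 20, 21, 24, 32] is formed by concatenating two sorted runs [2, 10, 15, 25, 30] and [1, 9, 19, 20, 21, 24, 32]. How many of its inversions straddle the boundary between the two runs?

Take each right-half value and tally the left-half values above it:
r = 1: 2, 10, 15, 25, 30 → 5
r = 9: 10, 15, 25, 30 → 4
r = 19: 25, 30 → 2
r = 20: 25, 30 → 2
r = 21: 25, 30 → 2
r = 24: 25, 30 → 2
r = 32: none → 0
Cross-inversions: 5 + 4 + 2 + 2 + 2 + 2 + 0 = 17

Split inversions: 17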